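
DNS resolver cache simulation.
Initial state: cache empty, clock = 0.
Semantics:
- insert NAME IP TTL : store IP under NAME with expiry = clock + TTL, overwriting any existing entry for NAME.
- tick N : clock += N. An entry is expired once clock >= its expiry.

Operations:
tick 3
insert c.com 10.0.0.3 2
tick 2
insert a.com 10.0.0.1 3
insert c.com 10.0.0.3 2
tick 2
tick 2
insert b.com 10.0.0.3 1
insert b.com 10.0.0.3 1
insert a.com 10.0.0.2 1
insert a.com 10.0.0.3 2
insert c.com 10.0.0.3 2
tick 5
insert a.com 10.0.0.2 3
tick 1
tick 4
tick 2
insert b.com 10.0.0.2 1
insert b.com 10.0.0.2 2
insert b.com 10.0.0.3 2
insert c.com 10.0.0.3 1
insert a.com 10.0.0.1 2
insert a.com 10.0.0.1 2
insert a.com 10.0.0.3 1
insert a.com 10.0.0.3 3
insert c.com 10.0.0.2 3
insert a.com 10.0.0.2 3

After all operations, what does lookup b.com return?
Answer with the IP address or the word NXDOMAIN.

Op 1: tick 3 -> clock=3.
Op 2: insert c.com -> 10.0.0.3 (expiry=3+2=5). clock=3
Op 3: tick 2 -> clock=5. purged={c.com}
Op 4: insert a.com -> 10.0.0.1 (expiry=5+3=8). clock=5
Op 5: insert c.com -> 10.0.0.3 (expiry=5+2=7). clock=5
Op 6: tick 2 -> clock=7. purged={c.com}
Op 7: tick 2 -> clock=9. purged={a.com}
Op 8: insert b.com -> 10.0.0.3 (expiry=9+1=10). clock=9
Op 9: insert b.com -> 10.0.0.3 (expiry=9+1=10). clock=9
Op 10: insert a.com -> 10.0.0.2 (expiry=9+1=10). clock=9
Op 11: insert a.com -> 10.0.0.3 (expiry=9+2=11). clock=9
Op 12: insert c.com -> 10.0.0.3 (expiry=9+2=11). clock=9
Op 13: tick 5 -> clock=14. purged={a.com,b.com,c.com}
Op 14: insert a.com -> 10.0.0.2 (expiry=14+3=17). clock=14
Op 15: tick 1 -> clock=15.
Op 16: tick 4 -> clock=19. purged={a.com}
Op 17: tick 2 -> clock=21.
Op 18: insert b.com -> 10.0.0.2 (expiry=21+1=22). clock=21
Op 19: insert b.com -> 10.0.0.2 (expiry=21+2=23). clock=21
Op 20: insert b.com -> 10.0.0.3 (expiry=21+2=23). clock=21
Op 21: insert c.com -> 10.0.0.3 (expiry=21+1=22). clock=21
Op 22: insert a.com -> 10.0.0.1 (expiry=21+2=23). clock=21
Op 23: insert a.com -> 10.0.0.1 (expiry=21+2=23). clock=21
Op 24: insert a.com -> 10.0.0.3 (expiry=21+1=22). clock=21
Op 25: insert a.com -> 10.0.0.3 (expiry=21+3=24). clock=21
Op 26: insert c.com -> 10.0.0.2 (expiry=21+3=24). clock=21
Op 27: insert a.com -> 10.0.0.2 (expiry=21+3=24). clock=21
lookup b.com: present, ip=10.0.0.3 expiry=23 > clock=21

Answer: 10.0.0.3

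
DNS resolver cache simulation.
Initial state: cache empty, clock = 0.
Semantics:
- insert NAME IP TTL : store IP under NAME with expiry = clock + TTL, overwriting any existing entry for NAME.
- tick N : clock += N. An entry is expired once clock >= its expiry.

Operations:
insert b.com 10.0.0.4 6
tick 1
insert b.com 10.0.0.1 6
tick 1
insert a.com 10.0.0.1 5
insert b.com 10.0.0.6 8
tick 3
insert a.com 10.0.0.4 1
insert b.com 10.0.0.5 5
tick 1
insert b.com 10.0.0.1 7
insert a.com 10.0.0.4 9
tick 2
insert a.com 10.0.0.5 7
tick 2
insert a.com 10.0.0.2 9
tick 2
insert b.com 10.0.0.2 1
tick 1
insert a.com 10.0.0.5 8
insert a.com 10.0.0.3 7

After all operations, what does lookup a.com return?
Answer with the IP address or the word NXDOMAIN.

Op 1: insert b.com -> 10.0.0.4 (expiry=0+6=6). clock=0
Op 2: tick 1 -> clock=1.
Op 3: insert b.com -> 10.0.0.1 (expiry=1+6=7). clock=1
Op 4: tick 1 -> clock=2.
Op 5: insert a.com -> 10.0.0.1 (expiry=2+5=7). clock=2
Op 6: insert b.com -> 10.0.0.6 (expiry=2+8=10). clock=2
Op 7: tick 3 -> clock=5.
Op 8: insert a.com -> 10.0.0.4 (expiry=5+1=6). clock=5
Op 9: insert b.com -> 10.0.0.5 (expiry=5+5=10). clock=5
Op 10: tick 1 -> clock=6. purged={a.com}
Op 11: insert b.com -> 10.0.0.1 (expiry=6+7=13). clock=6
Op 12: insert a.com -> 10.0.0.4 (expiry=6+9=15). clock=6
Op 13: tick 2 -> clock=8.
Op 14: insert a.com -> 10.0.0.5 (expiry=8+7=15). clock=8
Op 15: tick 2 -> clock=10.
Op 16: insert a.com -> 10.0.0.2 (expiry=10+9=19). clock=10
Op 17: tick 2 -> clock=12.
Op 18: insert b.com -> 10.0.0.2 (expiry=12+1=13). clock=12
Op 19: tick 1 -> clock=13. purged={b.com}
Op 20: insert a.com -> 10.0.0.5 (expiry=13+8=21). clock=13
Op 21: insert a.com -> 10.0.0.3 (expiry=13+7=20). clock=13
lookup a.com: present, ip=10.0.0.3 expiry=20 > clock=13

Answer: 10.0.0.3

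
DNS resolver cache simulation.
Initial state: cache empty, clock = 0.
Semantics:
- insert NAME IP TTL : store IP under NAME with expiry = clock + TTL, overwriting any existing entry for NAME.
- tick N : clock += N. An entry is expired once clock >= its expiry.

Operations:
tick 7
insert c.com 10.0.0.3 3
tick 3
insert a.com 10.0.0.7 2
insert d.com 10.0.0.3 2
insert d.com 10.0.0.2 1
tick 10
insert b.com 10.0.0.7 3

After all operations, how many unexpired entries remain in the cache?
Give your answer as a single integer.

Answer: 1

Derivation:
Op 1: tick 7 -> clock=7.
Op 2: insert c.com -> 10.0.0.3 (expiry=7+3=10). clock=7
Op 3: tick 3 -> clock=10. purged={c.com}
Op 4: insert a.com -> 10.0.0.7 (expiry=10+2=12). clock=10
Op 5: insert d.com -> 10.0.0.3 (expiry=10+2=12). clock=10
Op 6: insert d.com -> 10.0.0.2 (expiry=10+1=11). clock=10
Op 7: tick 10 -> clock=20. purged={a.com,d.com}
Op 8: insert b.com -> 10.0.0.7 (expiry=20+3=23). clock=20
Final cache (unexpired): {b.com} -> size=1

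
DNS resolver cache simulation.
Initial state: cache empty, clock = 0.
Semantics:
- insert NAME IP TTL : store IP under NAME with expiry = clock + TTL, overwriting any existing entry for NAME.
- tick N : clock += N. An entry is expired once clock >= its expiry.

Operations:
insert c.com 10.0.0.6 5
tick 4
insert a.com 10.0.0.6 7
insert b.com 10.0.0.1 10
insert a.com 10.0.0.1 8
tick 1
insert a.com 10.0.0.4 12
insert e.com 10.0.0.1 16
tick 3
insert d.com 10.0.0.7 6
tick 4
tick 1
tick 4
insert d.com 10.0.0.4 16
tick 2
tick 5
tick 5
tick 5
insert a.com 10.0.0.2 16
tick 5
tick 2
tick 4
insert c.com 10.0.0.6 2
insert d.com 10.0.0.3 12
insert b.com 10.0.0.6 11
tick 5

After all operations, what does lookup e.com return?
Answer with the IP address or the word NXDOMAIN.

Op 1: insert c.com -> 10.0.0.6 (expiry=0+5=5). clock=0
Op 2: tick 4 -> clock=4.
Op 3: insert a.com -> 10.0.0.6 (expiry=4+7=11). clock=4
Op 4: insert b.com -> 10.0.0.1 (expiry=4+10=14). clock=4
Op 5: insert a.com -> 10.0.0.1 (expiry=4+8=12). clock=4
Op 6: tick 1 -> clock=5. purged={c.com}
Op 7: insert a.com -> 10.0.0.4 (expiry=5+12=17). clock=5
Op 8: insert e.com -> 10.0.0.1 (expiry=5+16=21). clock=5
Op 9: tick 3 -> clock=8.
Op 10: insert d.com -> 10.0.0.7 (expiry=8+6=14). clock=8
Op 11: tick 4 -> clock=12.
Op 12: tick 1 -> clock=13.
Op 13: tick 4 -> clock=17. purged={a.com,b.com,d.com}
Op 14: insert d.com -> 10.0.0.4 (expiry=17+16=33). clock=17
Op 15: tick 2 -> clock=19.
Op 16: tick 5 -> clock=24. purged={e.com}
Op 17: tick 5 -> clock=29.
Op 18: tick 5 -> clock=34. purged={d.com}
Op 19: insert a.com -> 10.0.0.2 (expiry=34+16=50). clock=34
Op 20: tick 5 -> clock=39.
Op 21: tick 2 -> clock=41.
Op 22: tick 4 -> clock=45.
Op 23: insert c.com -> 10.0.0.6 (expiry=45+2=47). clock=45
Op 24: insert d.com -> 10.0.0.3 (expiry=45+12=57). clock=45
Op 25: insert b.com -> 10.0.0.6 (expiry=45+11=56). clock=45
Op 26: tick 5 -> clock=50. purged={a.com,c.com}
lookup e.com: not in cache (expired or never inserted)

Answer: NXDOMAIN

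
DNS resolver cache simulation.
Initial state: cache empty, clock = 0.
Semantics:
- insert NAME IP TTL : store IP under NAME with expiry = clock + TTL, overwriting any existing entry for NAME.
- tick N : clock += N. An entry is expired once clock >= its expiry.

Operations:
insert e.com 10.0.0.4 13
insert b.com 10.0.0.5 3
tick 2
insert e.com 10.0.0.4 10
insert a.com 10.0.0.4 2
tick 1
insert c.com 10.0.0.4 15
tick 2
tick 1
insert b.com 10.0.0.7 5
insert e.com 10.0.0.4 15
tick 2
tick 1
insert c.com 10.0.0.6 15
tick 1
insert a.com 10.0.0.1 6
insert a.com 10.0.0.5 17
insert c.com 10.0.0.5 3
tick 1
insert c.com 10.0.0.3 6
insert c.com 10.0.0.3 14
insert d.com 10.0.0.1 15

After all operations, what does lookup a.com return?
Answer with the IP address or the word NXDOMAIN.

Answer: 10.0.0.5

Derivation:
Op 1: insert e.com -> 10.0.0.4 (expiry=0+13=13). clock=0
Op 2: insert b.com -> 10.0.0.5 (expiry=0+3=3). clock=0
Op 3: tick 2 -> clock=2.
Op 4: insert e.com -> 10.0.0.4 (expiry=2+10=12). clock=2
Op 5: insert a.com -> 10.0.0.4 (expiry=2+2=4). clock=2
Op 6: tick 1 -> clock=3. purged={b.com}
Op 7: insert c.com -> 10.0.0.4 (expiry=3+15=18). clock=3
Op 8: tick 2 -> clock=5. purged={a.com}
Op 9: tick 1 -> clock=6.
Op 10: insert b.com -> 10.0.0.7 (expiry=6+5=11). clock=6
Op 11: insert e.com -> 10.0.0.4 (expiry=6+15=21). clock=6
Op 12: tick 2 -> clock=8.
Op 13: tick 1 -> clock=9.
Op 14: insert c.com -> 10.0.0.6 (expiry=9+15=24). clock=9
Op 15: tick 1 -> clock=10.
Op 16: insert a.com -> 10.0.0.1 (expiry=10+6=16). clock=10
Op 17: insert a.com -> 10.0.0.5 (expiry=10+17=27). clock=10
Op 18: insert c.com -> 10.0.0.5 (expiry=10+3=13). clock=10
Op 19: tick 1 -> clock=11. purged={b.com}
Op 20: insert c.com -> 10.0.0.3 (expiry=11+6=17). clock=11
Op 21: insert c.com -> 10.0.0.3 (expiry=11+14=25). clock=11
Op 22: insert d.com -> 10.0.0.1 (expiry=11+15=26). clock=11
lookup a.com: present, ip=10.0.0.5 expiry=27 > clock=11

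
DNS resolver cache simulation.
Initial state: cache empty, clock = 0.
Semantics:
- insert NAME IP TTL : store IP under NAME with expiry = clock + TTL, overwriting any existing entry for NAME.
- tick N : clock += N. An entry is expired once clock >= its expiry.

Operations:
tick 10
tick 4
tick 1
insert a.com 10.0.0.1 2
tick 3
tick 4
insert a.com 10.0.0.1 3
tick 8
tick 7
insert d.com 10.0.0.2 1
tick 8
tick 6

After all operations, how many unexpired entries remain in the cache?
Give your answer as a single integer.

Answer: 0

Derivation:
Op 1: tick 10 -> clock=10.
Op 2: tick 4 -> clock=14.
Op 3: tick 1 -> clock=15.
Op 4: insert a.com -> 10.0.0.1 (expiry=15+2=17). clock=15
Op 5: tick 3 -> clock=18. purged={a.com}
Op 6: tick 4 -> clock=22.
Op 7: insert a.com -> 10.0.0.1 (expiry=22+3=25). clock=22
Op 8: tick 8 -> clock=30. purged={a.com}
Op 9: tick 7 -> clock=37.
Op 10: insert d.com -> 10.0.0.2 (expiry=37+1=38). clock=37
Op 11: tick 8 -> clock=45. purged={d.com}
Op 12: tick 6 -> clock=51.
Final cache (unexpired): {} -> size=0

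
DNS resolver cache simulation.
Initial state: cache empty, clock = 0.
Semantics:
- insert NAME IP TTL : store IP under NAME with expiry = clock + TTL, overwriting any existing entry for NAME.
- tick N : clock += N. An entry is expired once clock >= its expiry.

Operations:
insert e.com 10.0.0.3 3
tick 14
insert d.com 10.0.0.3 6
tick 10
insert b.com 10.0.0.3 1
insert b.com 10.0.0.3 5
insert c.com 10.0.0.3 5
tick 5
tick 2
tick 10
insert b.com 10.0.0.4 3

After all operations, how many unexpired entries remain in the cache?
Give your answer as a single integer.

Op 1: insert e.com -> 10.0.0.3 (expiry=0+3=3). clock=0
Op 2: tick 14 -> clock=14. purged={e.com}
Op 3: insert d.com -> 10.0.0.3 (expiry=14+6=20). clock=14
Op 4: tick 10 -> clock=24. purged={d.com}
Op 5: insert b.com -> 10.0.0.3 (expiry=24+1=25). clock=24
Op 6: insert b.com -> 10.0.0.3 (expiry=24+5=29). clock=24
Op 7: insert c.com -> 10.0.0.3 (expiry=24+5=29). clock=24
Op 8: tick 5 -> clock=29. purged={b.com,c.com}
Op 9: tick 2 -> clock=31.
Op 10: tick 10 -> clock=41.
Op 11: insert b.com -> 10.0.0.4 (expiry=41+3=44). clock=41
Final cache (unexpired): {b.com} -> size=1

Answer: 1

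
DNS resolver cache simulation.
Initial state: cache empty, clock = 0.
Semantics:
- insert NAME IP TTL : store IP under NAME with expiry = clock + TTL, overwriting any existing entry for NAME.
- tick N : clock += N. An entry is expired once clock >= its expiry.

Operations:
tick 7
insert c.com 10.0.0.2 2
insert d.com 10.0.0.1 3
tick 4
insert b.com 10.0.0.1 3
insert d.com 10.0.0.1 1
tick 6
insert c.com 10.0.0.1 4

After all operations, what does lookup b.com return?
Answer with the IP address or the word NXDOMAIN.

Answer: NXDOMAIN

Derivation:
Op 1: tick 7 -> clock=7.
Op 2: insert c.com -> 10.0.0.2 (expiry=7+2=9). clock=7
Op 3: insert d.com -> 10.0.0.1 (expiry=7+3=10). clock=7
Op 4: tick 4 -> clock=11. purged={c.com,d.com}
Op 5: insert b.com -> 10.0.0.1 (expiry=11+3=14). clock=11
Op 6: insert d.com -> 10.0.0.1 (expiry=11+1=12). clock=11
Op 7: tick 6 -> clock=17. purged={b.com,d.com}
Op 8: insert c.com -> 10.0.0.1 (expiry=17+4=21). clock=17
lookup b.com: not in cache (expired or never inserted)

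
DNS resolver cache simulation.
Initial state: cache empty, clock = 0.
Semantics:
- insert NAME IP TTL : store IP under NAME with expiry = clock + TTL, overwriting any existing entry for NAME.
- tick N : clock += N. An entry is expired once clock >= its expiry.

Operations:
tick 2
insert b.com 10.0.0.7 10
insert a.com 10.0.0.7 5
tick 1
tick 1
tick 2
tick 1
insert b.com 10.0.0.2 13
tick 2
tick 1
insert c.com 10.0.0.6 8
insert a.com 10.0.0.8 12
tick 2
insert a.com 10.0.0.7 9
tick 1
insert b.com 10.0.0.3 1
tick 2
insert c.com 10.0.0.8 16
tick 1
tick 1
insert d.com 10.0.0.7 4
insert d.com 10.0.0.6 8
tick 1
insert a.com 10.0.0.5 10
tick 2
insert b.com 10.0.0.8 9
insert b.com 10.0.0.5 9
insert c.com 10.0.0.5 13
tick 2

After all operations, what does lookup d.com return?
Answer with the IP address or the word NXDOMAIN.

Op 1: tick 2 -> clock=2.
Op 2: insert b.com -> 10.0.0.7 (expiry=2+10=12). clock=2
Op 3: insert a.com -> 10.0.0.7 (expiry=2+5=7). clock=2
Op 4: tick 1 -> clock=3.
Op 5: tick 1 -> clock=4.
Op 6: tick 2 -> clock=6.
Op 7: tick 1 -> clock=7. purged={a.com}
Op 8: insert b.com -> 10.0.0.2 (expiry=7+13=20). clock=7
Op 9: tick 2 -> clock=9.
Op 10: tick 1 -> clock=10.
Op 11: insert c.com -> 10.0.0.6 (expiry=10+8=18). clock=10
Op 12: insert a.com -> 10.0.0.8 (expiry=10+12=22). clock=10
Op 13: tick 2 -> clock=12.
Op 14: insert a.com -> 10.0.0.7 (expiry=12+9=21). clock=12
Op 15: tick 1 -> clock=13.
Op 16: insert b.com -> 10.0.0.3 (expiry=13+1=14). clock=13
Op 17: tick 2 -> clock=15. purged={b.com}
Op 18: insert c.com -> 10.0.0.8 (expiry=15+16=31). clock=15
Op 19: tick 1 -> clock=16.
Op 20: tick 1 -> clock=17.
Op 21: insert d.com -> 10.0.0.7 (expiry=17+4=21). clock=17
Op 22: insert d.com -> 10.0.0.6 (expiry=17+8=25). clock=17
Op 23: tick 1 -> clock=18.
Op 24: insert a.com -> 10.0.0.5 (expiry=18+10=28). clock=18
Op 25: tick 2 -> clock=20.
Op 26: insert b.com -> 10.0.0.8 (expiry=20+9=29). clock=20
Op 27: insert b.com -> 10.0.0.5 (expiry=20+9=29). clock=20
Op 28: insert c.com -> 10.0.0.5 (expiry=20+13=33). clock=20
Op 29: tick 2 -> clock=22.
lookup d.com: present, ip=10.0.0.6 expiry=25 > clock=22

Answer: 10.0.0.6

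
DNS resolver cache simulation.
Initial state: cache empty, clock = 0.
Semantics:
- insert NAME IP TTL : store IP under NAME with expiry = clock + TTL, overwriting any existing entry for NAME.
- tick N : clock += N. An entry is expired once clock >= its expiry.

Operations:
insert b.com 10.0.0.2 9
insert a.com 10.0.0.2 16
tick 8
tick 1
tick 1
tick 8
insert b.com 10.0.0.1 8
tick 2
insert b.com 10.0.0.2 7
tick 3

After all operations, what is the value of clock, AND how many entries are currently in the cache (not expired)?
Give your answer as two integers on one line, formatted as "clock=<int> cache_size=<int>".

Answer: clock=23 cache_size=1

Derivation:
Op 1: insert b.com -> 10.0.0.2 (expiry=0+9=9). clock=0
Op 2: insert a.com -> 10.0.0.2 (expiry=0+16=16). clock=0
Op 3: tick 8 -> clock=8.
Op 4: tick 1 -> clock=9. purged={b.com}
Op 5: tick 1 -> clock=10.
Op 6: tick 8 -> clock=18. purged={a.com}
Op 7: insert b.com -> 10.0.0.1 (expiry=18+8=26). clock=18
Op 8: tick 2 -> clock=20.
Op 9: insert b.com -> 10.0.0.2 (expiry=20+7=27). clock=20
Op 10: tick 3 -> clock=23.
Final clock = 23
Final cache (unexpired): {b.com} -> size=1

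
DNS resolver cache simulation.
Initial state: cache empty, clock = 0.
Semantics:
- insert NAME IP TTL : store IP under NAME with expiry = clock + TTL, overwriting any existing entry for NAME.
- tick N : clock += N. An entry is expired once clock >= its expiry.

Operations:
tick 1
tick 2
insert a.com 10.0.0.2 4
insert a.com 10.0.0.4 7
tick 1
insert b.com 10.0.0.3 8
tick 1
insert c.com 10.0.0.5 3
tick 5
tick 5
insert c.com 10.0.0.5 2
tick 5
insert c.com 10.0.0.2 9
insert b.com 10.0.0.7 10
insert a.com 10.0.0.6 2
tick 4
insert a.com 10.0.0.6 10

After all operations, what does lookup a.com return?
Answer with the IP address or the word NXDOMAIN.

Answer: 10.0.0.6

Derivation:
Op 1: tick 1 -> clock=1.
Op 2: tick 2 -> clock=3.
Op 3: insert a.com -> 10.0.0.2 (expiry=3+4=7). clock=3
Op 4: insert a.com -> 10.0.0.4 (expiry=3+7=10). clock=3
Op 5: tick 1 -> clock=4.
Op 6: insert b.com -> 10.0.0.3 (expiry=4+8=12). clock=4
Op 7: tick 1 -> clock=5.
Op 8: insert c.com -> 10.0.0.5 (expiry=5+3=8). clock=5
Op 9: tick 5 -> clock=10. purged={a.com,c.com}
Op 10: tick 5 -> clock=15. purged={b.com}
Op 11: insert c.com -> 10.0.0.5 (expiry=15+2=17). clock=15
Op 12: tick 5 -> clock=20. purged={c.com}
Op 13: insert c.com -> 10.0.0.2 (expiry=20+9=29). clock=20
Op 14: insert b.com -> 10.0.0.7 (expiry=20+10=30). clock=20
Op 15: insert a.com -> 10.0.0.6 (expiry=20+2=22). clock=20
Op 16: tick 4 -> clock=24. purged={a.com}
Op 17: insert a.com -> 10.0.0.6 (expiry=24+10=34). clock=24
lookup a.com: present, ip=10.0.0.6 expiry=34 > clock=24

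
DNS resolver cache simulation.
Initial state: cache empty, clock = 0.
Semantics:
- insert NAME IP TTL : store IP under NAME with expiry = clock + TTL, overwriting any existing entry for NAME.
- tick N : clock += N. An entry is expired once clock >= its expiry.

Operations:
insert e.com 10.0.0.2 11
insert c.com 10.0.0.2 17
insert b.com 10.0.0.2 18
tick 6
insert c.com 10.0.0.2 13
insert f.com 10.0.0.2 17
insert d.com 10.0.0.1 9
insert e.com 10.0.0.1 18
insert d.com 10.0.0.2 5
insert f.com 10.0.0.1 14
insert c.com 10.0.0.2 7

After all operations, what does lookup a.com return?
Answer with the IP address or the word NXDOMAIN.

Answer: NXDOMAIN

Derivation:
Op 1: insert e.com -> 10.0.0.2 (expiry=0+11=11). clock=0
Op 2: insert c.com -> 10.0.0.2 (expiry=0+17=17). clock=0
Op 3: insert b.com -> 10.0.0.2 (expiry=0+18=18). clock=0
Op 4: tick 6 -> clock=6.
Op 5: insert c.com -> 10.0.0.2 (expiry=6+13=19). clock=6
Op 6: insert f.com -> 10.0.0.2 (expiry=6+17=23). clock=6
Op 7: insert d.com -> 10.0.0.1 (expiry=6+9=15). clock=6
Op 8: insert e.com -> 10.0.0.1 (expiry=6+18=24). clock=6
Op 9: insert d.com -> 10.0.0.2 (expiry=6+5=11). clock=6
Op 10: insert f.com -> 10.0.0.1 (expiry=6+14=20). clock=6
Op 11: insert c.com -> 10.0.0.2 (expiry=6+7=13). clock=6
lookup a.com: not in cache (expired or never inserted)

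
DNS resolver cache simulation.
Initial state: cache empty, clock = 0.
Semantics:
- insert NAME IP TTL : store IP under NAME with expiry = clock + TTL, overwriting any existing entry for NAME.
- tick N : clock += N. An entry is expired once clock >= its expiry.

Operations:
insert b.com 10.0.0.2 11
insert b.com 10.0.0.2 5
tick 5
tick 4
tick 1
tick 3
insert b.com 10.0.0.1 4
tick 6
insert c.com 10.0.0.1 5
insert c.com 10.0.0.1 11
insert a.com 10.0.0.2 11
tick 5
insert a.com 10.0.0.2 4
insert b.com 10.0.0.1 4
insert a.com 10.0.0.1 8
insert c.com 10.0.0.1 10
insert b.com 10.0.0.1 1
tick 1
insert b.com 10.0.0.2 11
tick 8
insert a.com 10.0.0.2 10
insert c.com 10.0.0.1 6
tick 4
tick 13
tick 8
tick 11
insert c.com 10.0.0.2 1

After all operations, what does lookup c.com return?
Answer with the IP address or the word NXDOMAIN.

Op 1: insert b.com -> 10.0.0.2 (expiry=0+11=11). clock=0
Op 2: insert b.com -> 10.0.0.2 (expiry=0+5=5). clock=0
Op 3: tick 5 -> clock=5. purged={b.com}
Op 4: tick 4 -> clock=9.
Op 5: tick 1 -> clock=10.
Op 6: tick 3 -> clock=13.
Op 7: insert b.com -> 10.0.0.1 (expiry=13+4=17). clock=13
Op 8: tick 6 -> clock=19. purged={b.com}
Op 9: insert c.com -> 10.0.0.1 (expiry=19+5=24). clock=19
Op 10: insert c.com -> 10.0.0.1 (expiry=19+11=30). clock=19
Op 11: insert a.com -> 10.0.0.2 (expiry=19+11=30). clock=19
Op 12: tick 5 -> clock=24.
Op 13: insert a.com -> 10.0.0.2 (expiry=24+4=28). clock=24
Op 14: insert b.com -> 10.0.0.1 (expiry=24+4=28). clock=24
Op 15: insert a.com -> 10.0.0.1 (expiry=24+8=32). clock=24
Op 16: insert c.com -> 10.0.0.1 (expiry=24+10=34). clock=24
Op 17: insert b.com -> 10.0.0.1 (expiry=24+1=25). clock=24
Op 18: tick 1 -> clock=25. purged={b.com}
Op 19: insert b.com -> 10.0.0.2 (expiry=25+11=36). clock=25
Op 20: tick 8 -> clock=33. purged={a.com}
Op 21: insert a.com -> 10.0.0.2 (expiry=33+10=43). clock=33
Op 22: insert c.com -> 10.0.0.1 (expiry=33+6=39). clock=33
Op 23: tick 4 -> clock=37. purged={b.com}
Op 24: tick 13 -> clock=50. purged={a.com,c.com}
Op 25: tick 8 -> clock=58.
Op 26: tick 11 -> clock=69.
Op 27: insert c.com -> 10.0.0.2 (expiry=69+1=70). clock=69
lookup c.com: present, ip=10.0.0.2 expiry=70 > clock=69

Answer: 10.0.0.2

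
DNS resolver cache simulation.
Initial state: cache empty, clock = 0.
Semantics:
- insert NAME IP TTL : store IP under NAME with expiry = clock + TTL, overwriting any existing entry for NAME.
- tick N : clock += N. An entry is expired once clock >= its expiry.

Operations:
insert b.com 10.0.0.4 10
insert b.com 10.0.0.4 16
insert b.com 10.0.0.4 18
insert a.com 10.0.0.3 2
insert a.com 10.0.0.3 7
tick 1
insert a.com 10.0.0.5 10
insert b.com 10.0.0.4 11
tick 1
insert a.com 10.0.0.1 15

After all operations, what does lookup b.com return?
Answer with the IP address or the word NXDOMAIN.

Answer: 10.0.0.4

Derivation:
Op 1: insert b.com -> 10.0.0.4 (expiry=0+10=10). clock=0
Op 2: insert b.com -> 10.0.0.4 (expiry=0+16=16). clock=0
Op 3: insert b.com -> 10.0.0.4 (expiry=0+18=18). clock=0
Op 4: insert a.com -> 10.0.0.3 (expiry=0+2=2). clock=0
Op 5: insert a.com -> 10.0.0.3 (expiry=0+7=7). clock=0
Op 6: tick 1 -> clock=1.
Op 7: insert a.com -> 10.0.0.5 (expiry=1+10=11). clock=1
Op 8: insert b.com -> 10.0.0.4 (expiry=1+11=12). clock=1
Op 9: tick 1 -> clock=2.
Op 10: insert a.com -> 10.0.0.1 (expiry=2+15=17). clock=2
lookup b.com: present, ip=10.0.0.4 expiry=12 > clock=2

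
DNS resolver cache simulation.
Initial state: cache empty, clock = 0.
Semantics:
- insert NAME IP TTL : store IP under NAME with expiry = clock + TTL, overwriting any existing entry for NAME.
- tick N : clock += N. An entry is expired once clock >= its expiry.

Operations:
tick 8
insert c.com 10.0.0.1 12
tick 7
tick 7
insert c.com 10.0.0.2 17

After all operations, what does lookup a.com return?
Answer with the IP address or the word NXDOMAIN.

Answer: NXDOMAIN

Derivation:
Op 1: tick 8 -> clock=8.
Op 2: insert c.com -> 10.0.0.1 (expiry=8+12=20). clock=8
Op 3: tick 7 -> clock=15.
Op 4: tick 7 -> clock=22. purged={c.com}
Op 5: insert c.com -> 10.0.0.2 (expiry=22+17=39). clock=22
lookup a.com: not in cache (expired or never inserted)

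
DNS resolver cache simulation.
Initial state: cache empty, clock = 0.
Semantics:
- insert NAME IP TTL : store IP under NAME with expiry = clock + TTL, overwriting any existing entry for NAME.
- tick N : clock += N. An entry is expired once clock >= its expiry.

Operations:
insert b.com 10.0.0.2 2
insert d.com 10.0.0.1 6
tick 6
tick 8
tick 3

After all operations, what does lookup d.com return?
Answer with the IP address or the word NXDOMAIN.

Answer: NXDOMAIN

Derivation:
Op 1: insert b.com -> 10.0.0.2 (expiry=0+2=2). clock=0
Op 2: insert d.com -> 10.0.0.1 (expiry=0+6=6). clock=0
Op 3: tick 6 -> clock=6. purged={b.com,d.com}
Op 4: tick 8 -> clock=14.
Op 5: tick 3 -> clock=17.
lookup d.com: not in cache (expired or never inserted)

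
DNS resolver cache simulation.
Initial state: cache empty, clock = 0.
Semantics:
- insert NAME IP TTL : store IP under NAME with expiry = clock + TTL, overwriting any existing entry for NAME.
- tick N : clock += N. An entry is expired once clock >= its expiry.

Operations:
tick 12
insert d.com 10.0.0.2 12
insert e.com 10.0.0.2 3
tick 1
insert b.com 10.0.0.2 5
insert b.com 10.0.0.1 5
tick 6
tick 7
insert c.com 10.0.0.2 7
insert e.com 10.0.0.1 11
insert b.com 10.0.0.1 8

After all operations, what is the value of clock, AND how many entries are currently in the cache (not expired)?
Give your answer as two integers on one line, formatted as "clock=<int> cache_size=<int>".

Op 1: tick 12 -> clock=12.
Op 2: insert d.com -> 10.0.0.2 (expiry=12+12=24). clock=12
Op 3: insert e.com -> 10.0.0.2 (expiry=12+3=15). clock=12
Op 4: tick 1 -> clock=13.
Op 5: insert b.com -> 10.0.0.2 (expiry=13+5=18). clock=13
Op 6: insert b.com -> 10.0.0.1 (expiry=13+5=18). clock=13
Op 7: tick 6 -> clock=19. purged={b.com,e.com}
Op 8: tick 7 -> clock=26. purged={d.com}
Op 9: insert c.com -> 10.0.0.2 (expiry=26+7=33). clock=26
Op 10: insert e.com -> 10.0.0.1 (expiry=26+11=37). clock=26
Op 11: insert b.com -> 10.0.0.1 (expiry=26+8=34). clock=26
Final clock = 26
Final cache (unexpired): {b.com,c.com,e.com} -> size=3

Answer: clock=26 cache_size=3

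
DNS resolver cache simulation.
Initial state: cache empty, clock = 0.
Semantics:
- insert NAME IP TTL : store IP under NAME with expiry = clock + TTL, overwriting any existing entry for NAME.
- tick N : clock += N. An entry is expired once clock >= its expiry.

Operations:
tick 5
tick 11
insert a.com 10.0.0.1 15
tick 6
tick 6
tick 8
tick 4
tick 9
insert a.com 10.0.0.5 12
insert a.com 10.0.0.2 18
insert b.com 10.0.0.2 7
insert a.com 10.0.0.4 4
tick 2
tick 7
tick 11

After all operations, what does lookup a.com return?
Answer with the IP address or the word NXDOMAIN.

Op 1: tick 5 -> clock=5.
Op 2: tick 11 -> clock=16.
Op 3: insert a.com -> 10.0.0.1 (expiry=16+15=31). clock=16
Op 4: tick 6 -> clock=22.
Op 5: tick 6 -> clock=28.
Op 6: tick 8 -> clock=36. purged={a.com}
Op 7: tick 4 -> clock=40.
Op 8: tick 9 -> clock=49.
Op 9: insert a.com -> 10.0.0.5 (expiry=49+12=61). clock=49
Op 10: insert a.com -> 10.0.0.2 (expiry=49+18=67). clock=49
Op 11: insert b.com -> 10.0.0.2 (expiry=49+7=56). clock=49
Op 12: insert a.com -> 10.0.0.4 (expiry=49+4=53). clock=49
Op 13: tick 2 -> clock=51.
Op 14: tick 7 -> clock=58. purged={a.com,b.com}
Op 15: tick 11 -> clock=69.
lookup a.com: not in cache (expired or never inserted)

Answer: NXDOMAIN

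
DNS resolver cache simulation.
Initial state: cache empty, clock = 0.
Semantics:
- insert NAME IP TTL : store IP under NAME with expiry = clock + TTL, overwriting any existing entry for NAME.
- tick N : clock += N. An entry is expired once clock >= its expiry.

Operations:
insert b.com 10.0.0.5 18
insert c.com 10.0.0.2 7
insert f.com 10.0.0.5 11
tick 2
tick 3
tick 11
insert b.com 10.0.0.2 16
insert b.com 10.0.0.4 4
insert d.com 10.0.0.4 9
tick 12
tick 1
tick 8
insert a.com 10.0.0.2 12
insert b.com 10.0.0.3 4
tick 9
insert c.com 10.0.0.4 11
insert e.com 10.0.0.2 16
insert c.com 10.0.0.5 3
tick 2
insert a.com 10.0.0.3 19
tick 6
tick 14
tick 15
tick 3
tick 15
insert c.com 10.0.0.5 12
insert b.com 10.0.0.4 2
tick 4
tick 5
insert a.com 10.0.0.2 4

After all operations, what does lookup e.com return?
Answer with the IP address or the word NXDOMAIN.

Op 1: insert b.com -> 10.0.0.5 (expiry=0+18=18). clock=0
Op 2: insert c.com -> 10.0.0.2 (expiry=0+7=7). clock=0
Op 3: insert f.com -> 10.0.0.5 (expiry=0+11=11). clock=0
Op 4: tick 2 -> clock=2.
Op 5: tick 3 -> clock=5.
Op 6: tick 11 -> clock=16. purged={c.com,f.com}
Op 7: insert b.com -> 10.0.0.2 (expiry=16+16=32). clock=16
Op 8: insert b.com -> 10.0.0.4 (expiry=16+4=20). clock=16
Op 9: insert d.com -> 10.0.0.4 (expiry=16+9=25). clock=16
Op 10: tick 12 -> clock=28. purged={b.com,d.com}
Op 11: tick 1 -> clock=29.
Op 12: tick 8 -> clock=37.
Op 13: insert a.com -> 10.0.0.2 (expiry=37+12=49). clock=37
Op 14: insert b.com -> 10.0.0.3 (expiry=37+4=41). clock=37
Op 15: tick 9 -> clock=46. purged={b.com}
Op 16: insert c.com -> 10.0.0.4 (expiry=46+11=57). clock=46
Op 17: insert e.com -> 10.0.0.2 (expiry=46+16=62). clock=46
Op 18: insert c.com -> 10.0.0.5 (expiry=46+3=49). clock=46
Op 19: tick 2 -> clock=48.
Op 20: insert a.com -> 10.0.0.3 (expiry=48+19=67). clock=48
Op 21: tick 6 -> clock=54. purged={c.com}
Op 22: tick 14 -> clock=68. purged={a.com,e.com}
Op 23: tick 15 -> clock=83.
Op 24: tick 3 -> clock=86.
Op 25: tick 15 -> clock=101.
Op 26: insert c.com -> 10.0.0.5 (expiry=101+12=113). clock=101
Op 27: insert b.com -> 10.0.0.4 (expiry=101+2=103). clock=101
Op 28: tick 4 -> clock=105. purged={b.com}
Op 29: tick 5 -> clock=110.
Op 30: insert a.com -> 10.0.0.2 (expiry=110+4=114). clock=110
lookup e.com: not in cache (expired or never inserted)

Answer: NXDOMAIN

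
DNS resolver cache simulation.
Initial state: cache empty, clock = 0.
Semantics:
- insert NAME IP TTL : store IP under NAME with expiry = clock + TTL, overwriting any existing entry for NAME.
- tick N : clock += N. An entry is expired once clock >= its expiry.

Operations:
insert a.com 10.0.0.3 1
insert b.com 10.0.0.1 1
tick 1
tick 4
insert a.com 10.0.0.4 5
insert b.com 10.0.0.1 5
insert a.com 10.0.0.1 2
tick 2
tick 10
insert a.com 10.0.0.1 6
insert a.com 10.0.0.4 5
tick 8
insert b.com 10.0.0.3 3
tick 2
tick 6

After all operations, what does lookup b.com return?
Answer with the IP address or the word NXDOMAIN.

Answer: NXDOMAIN

Derivation:
Op 1: insert a.com -> 10.0.0.3 (expiry=0+1=1). clock=0
Op 2: insert b.com -> 10.0.0.1 (expiry=0+1=1). clock=0
Op 3: tick 1 -> clock=1. purged={a.com,b.com}
Op 4: tick 4 -> clock=5.
Op 5: insert a.com -> 10.0.0.4 (expiry=5+5=10). clock=5
Op 6: insert b.com -> 10.0.0.1 (expiry=5+5=10). clock=5
Op 7: insert a.com -> 10.0.0.1 (expiry=5+2=7). clock=5
Op 8: tick 2 -> clock=7. purged={a.com}
Op 9: tick 10 -> clock=17. purged={b.com}
Op 10: insert a.com -> 10.0.0.1 (expiry=17+6=23). clock=17
Op 11: insert a.com -> 10.0.0.4 (expiry=17+5=22). clock=17
Op 12: tick 8 -> clock=25. purged={a.com}
Op 13: insert b.com -> 10.0.0.3 (expiry=25+3=28). clock=25
Op 14: tick 2 -> clock=27.
Op 15: tick 6 -> clock=33. purged={b.com}
lookup b.com: not in cache (expired or never inserted)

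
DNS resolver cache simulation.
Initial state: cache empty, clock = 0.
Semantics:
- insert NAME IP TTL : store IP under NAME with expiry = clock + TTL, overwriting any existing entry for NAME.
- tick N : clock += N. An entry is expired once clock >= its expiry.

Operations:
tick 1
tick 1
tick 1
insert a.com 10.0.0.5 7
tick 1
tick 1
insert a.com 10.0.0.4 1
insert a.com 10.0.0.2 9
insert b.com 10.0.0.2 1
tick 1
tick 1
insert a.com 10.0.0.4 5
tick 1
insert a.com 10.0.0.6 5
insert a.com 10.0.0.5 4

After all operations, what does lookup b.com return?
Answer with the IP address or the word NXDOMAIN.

Op 1: tick 1 -> clock=1.
Op 2: tick 1 -> clock=2.
Op 3: tick 1 -> clock=3.
Op 4: insert a.com -> 10.0.0.5 (expiry=3+7=10). clock=3
Op 5: tick 1 -> clock=4.
Op 6: tick 1 -> clock=5.
Op 7: insert a.com -> 10.0.0.4 (expiry=5+1=6). clock=5
Op 8: insert a.com -> 10.0.0.2 (expiry=5+9=14). clock=5
Op 9: insert b.com -> 10.0.0.2 (expiry=5+1=6). clock=5
Op 10: tick 1 -> clock=6. purged={b.com}
Op 11: tick 1 -> clock=7.
Op 12: insert a.com -> 10.0.0.4 (expiry=7+5=12). clock=7
Op 13: tick 1 -> clock=8.
Op 14: insert a.com -> 10.0.0.6 (expiry=8+5=13). clock=8
Op 15: insert a.com -> 10.0.0.5 (expiry=8+4=12). clock=8
lookup b.com: not in cache (expired or never inserted)

Answer: NXDOMAIN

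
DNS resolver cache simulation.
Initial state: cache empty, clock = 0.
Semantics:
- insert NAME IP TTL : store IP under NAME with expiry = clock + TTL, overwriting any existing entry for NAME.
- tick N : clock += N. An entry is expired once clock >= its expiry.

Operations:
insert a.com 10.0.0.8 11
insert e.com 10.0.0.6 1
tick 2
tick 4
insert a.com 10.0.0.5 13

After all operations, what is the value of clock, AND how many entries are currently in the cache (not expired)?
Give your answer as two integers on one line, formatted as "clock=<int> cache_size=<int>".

Op 1: insert a.com -> 10.0.0.8 (expiry=0+11=11). clock=0
Op 2: insert e.com -> 10.0.0.6 (expiry=0+1=1). clock=0
Op 3: tick 2 -> clock=2. purged={e.com}
Op 4: tick 4 -> clock=6.
Op 5: insert a.com -> 10.0.0.5 (expiry=6+13=19). clock=6
Final clock = 6
Final cache (unexpired): {a.com} -> size=1

Answer: clock=6 cache_size=1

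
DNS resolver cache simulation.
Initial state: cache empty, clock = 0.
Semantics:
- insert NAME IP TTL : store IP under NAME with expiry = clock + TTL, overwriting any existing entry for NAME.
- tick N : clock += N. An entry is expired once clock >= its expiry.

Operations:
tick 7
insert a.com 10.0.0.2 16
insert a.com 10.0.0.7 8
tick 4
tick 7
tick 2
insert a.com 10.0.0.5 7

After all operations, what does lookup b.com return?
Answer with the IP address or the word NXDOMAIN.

Answer: NXDOMAIN

Derivation:
Op 1: tick 7 -> clock=7.
Op 2: insert a.com -> 10.0.0.2 (expiry=7+16=23). clock=7
Op 3: insert a.com -> 10.0.0.7 (expiry=7+8=15). clock=7
Op 4: tick 4 -> clock=11.
Op 5: tick 7 -> clock=18. purged={a.com}
Op 6: tick 2 -> clock=20.
Op 7: insert a.com -> 10.0.0.5 (expiry=20+7=27). clock=20
lookup b.com: not in cache (expired or never inserted)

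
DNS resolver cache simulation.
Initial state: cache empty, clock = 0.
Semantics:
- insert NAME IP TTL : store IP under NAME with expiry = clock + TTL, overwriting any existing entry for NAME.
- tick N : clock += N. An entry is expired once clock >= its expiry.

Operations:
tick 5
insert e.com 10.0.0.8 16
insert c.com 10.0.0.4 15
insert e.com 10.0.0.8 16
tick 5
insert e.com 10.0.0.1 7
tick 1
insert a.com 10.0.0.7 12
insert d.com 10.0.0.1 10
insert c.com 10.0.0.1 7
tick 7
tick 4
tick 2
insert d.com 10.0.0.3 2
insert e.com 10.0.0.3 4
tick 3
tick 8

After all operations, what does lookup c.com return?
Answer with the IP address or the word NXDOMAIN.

Op 1: tick 5 -> clock=5.
Op 2: insert e.com -> 10.0.0.8 (expiry=5+16=21). clock=5
Op 3: insert c.com -> 10.0.0.4 (expiry=5+15=20). clock=5
Op 4: insert e.com -> 10.0.0.8 (expiry=5+16=21). clock=5
Op 5: tick 5 -> clock=10.
Op 6: insert e.com -> 10.0.0.1 (expiry=10+7=17). clock=10
Op 7: tick 1 -> clock=11.
Op 8: insert a.com -> 10.0.0.7 (expiry=11+12=23). clock=11
Op 9: insert d.com -> 10.0.0.1 (expiry=11+10=21). clock=11
Op 10: insert c.com -> 10.0.0.1 (expiry=11+7=18). clock=11
Op 11: tick 7 -> clock=18. purged={c.com,e.com}
Op 12: tick 4 -> clock=22. purged={d.com}
Op 13: tick 2 -> clock=24. purged={a.com}
Op 14: insert d.com -> 10.0.0.3 (expiry=24+2=26). clock=24
Op 15: insert e.com -> 10.0.0.3 (expiry=24+4=28). clock=24
Op 16: tick 3 -> clock=27. purged={d.com}
Op 17: tick 8 -> clock=35. purged={e.com}
lookup c.com: not in cache (expired or never inserted)

Answer: NXDOMAIN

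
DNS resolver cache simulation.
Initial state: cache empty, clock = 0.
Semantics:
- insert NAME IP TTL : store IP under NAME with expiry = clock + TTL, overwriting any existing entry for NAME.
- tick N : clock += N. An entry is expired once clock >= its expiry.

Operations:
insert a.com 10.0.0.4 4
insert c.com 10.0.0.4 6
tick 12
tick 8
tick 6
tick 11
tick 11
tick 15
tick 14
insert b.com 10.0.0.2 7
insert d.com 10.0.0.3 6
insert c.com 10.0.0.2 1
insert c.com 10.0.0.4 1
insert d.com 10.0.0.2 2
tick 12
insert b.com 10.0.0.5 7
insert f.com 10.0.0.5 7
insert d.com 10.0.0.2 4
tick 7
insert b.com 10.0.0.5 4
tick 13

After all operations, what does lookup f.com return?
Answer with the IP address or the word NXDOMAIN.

Answer: NXDOMAIN

Derivation:
Op 1: insert a.com -> 10.0.0.4 (expiry=0+4=4). clock=0
Op 2: insert c.com -> 10.0.0.4 (expiry=0+6=6). clock=0
Op 3: tick 12 -> clock=12. purged={a.com,c.com}
Op 4: tick 8 -> clock=20.
Op 5: tick 6 -> clock=26.
Op 6: tick 11 -> clock=37.
Op 7: tick 11 -> clock=48.
Op 8: tick 15 -> clock=63.
Op 9: tick 14 -> clock=77.
Op 10: insert b.com -> 10.0.0.2 (expiry=77+7=84). clock=77
Op 11: insert d.com -> 10.0.0.3 (expiry=77+6=83). clock=77
Op 12: insert c.com -> 10.0.0.2 (expiry=77+1=78). clock=77
Op 13: insert c.com -> 10.0.0.4 (expiry=77+1=78). clock=77
Op 14: insert d.com -> 10.0.0.2 (expiry=77+2=79). clock=77
Op 15: tick 12 -> clock=89. purged={b.com,c.com,d.com}
Op 16: insert b.com -> 10.0.0.5 (expiry=89+7=96). clock=89
Op 17: insert f.com -> 10.0.0.5 (expiry=89+7=96). clock=89
Op 18: insert d.com -> 10.0.0.2 (expiry=89+4=93). clock=89
Op 19: tick 7 -> clock=96. purged={b.com,d.com,f.com}
Op 20: insert b.com -> 10.0.0.5 (expiry=96+4=100). clock=96
Op 21: tick 13 -> clock=109. purged={b.com}
lookup f.com: not in cache (expired or never inserted)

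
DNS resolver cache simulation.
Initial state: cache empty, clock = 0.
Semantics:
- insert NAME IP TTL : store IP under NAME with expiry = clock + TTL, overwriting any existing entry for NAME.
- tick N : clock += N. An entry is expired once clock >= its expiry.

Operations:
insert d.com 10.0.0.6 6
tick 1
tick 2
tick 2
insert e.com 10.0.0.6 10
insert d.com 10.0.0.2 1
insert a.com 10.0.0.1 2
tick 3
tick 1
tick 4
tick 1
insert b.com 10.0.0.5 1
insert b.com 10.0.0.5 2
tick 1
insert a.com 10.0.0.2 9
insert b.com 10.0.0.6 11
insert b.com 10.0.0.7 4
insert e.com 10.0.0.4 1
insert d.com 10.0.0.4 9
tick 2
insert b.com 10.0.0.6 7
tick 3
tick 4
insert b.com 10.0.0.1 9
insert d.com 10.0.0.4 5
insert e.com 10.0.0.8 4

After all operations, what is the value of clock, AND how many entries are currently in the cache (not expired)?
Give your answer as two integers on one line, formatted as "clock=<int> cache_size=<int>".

Answer: clock=24 cache_size=3

Derivation:
Op 1: insert d.com -> 10.0.0.6 (expiry=0+6=6). clock=0
Op 2: tick 1 -> clock=1.
Op 3: tick 2 -> clock=3.
Op 4: tick 2 -> clock=5.
Op 5: insert e.com -> 10.0.0.6 (expiry=5+10=15). clock=5
Op 6: insert d.com -> 10.0.0.2 (expiry=5+1=6). clock=5
Op 7: insert a.com -> 10.0.0.1 (expiry=5+2=7). clock=5
Op 8: tick 3 -> clock=8. purged={a.com,d.com}
Op 9: tick 1 -> clock=9.
Op 10: tick 4 -> clock=13.
Op 11: tick 1 -> clock=14.
Op 12: insert b.com -> 10.0.0.5 (expiry=14+1=15). clock=14
Op 13: insert b.com -> 10.0.0.5 (expiry=14+2=16). clock=14
Op 14: tick 1 -> clock=15. purged={e.com}
Op 15: insert a.com -> 10.0.0.2 (expiry=15+9=24). clock=15
Op 16: insert b.com -> 10.0.0.6 (expiry=15+11=26). clock=15
Op 17: insert b.com -> 10.0.0.7 (expiry=15+4=19). clock=15
Op 18: insert e.com -> 10.0.0.4 (expiry=15+1=16). clock=15
Op 19: insert d.com -> 10.0.0.4 (expiry=15+9=24). clock=15
Op 20: tick 2 -> clock=17. purged={e.com}
Op 21: insert b.com -> 10.0.0.6 (expiry=17+7=24). clock=17
Op 22: tick 3 -> clock=20.
Op 23: tick 4 -> clock=24. purged={a.com,b.com,d.com}
Op 24: insert b.com -> 10.0.0.1 (expiry=24+9=33). clock=24
Op 25: insert d.com -> 10.0.0.4 (expiry=24+5=29). clock=24
Op 26: insert e.com -> 10.0.0.8 (expiry=24+4=28). clock=24
Final clock = 24
Final cache (unexpired): {b.com,d.com,e.com} -> size=3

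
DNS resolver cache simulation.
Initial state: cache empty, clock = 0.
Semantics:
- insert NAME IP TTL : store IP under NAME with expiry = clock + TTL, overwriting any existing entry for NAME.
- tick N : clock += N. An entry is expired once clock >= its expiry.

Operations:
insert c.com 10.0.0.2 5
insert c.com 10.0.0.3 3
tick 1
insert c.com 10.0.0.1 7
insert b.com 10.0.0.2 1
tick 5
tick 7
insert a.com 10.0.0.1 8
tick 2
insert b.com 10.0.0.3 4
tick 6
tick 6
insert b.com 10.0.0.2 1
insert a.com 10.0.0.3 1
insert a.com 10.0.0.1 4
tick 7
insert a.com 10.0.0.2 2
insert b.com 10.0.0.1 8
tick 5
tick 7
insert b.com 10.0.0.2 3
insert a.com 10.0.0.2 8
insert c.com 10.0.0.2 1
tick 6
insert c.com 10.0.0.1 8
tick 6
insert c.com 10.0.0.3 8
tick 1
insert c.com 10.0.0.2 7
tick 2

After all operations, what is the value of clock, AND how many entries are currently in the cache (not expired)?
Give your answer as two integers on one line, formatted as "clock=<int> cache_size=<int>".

Answer: clock=61 cache_size=1

Derivation:
Op 1: insert c.com -> 10.0.0.2 (expiry=0+5=5). clock=0
Op 2: insert c.com -> 10.0.0.3 (expiry=0+3=3). clock=0
Op 3: tick 1 -> clock=1.
Op 4: insert c.com -> 10.0.0.1 (expiry=1+7=8). clock=1
Op 5: insert b.com -> 10.0.0.2 (expiry=1+1=2). clock=1
Op 6: tick 5 -> clock=6. purged={b.com}
Op 7: tick 7 -> clock=13. purged={c.com}
Op 8: insert a.com -> 10.0.0.1 (expiry=13+8=21). clock=13
Op 9: tick 2 -> clock=15.
Op 10: insert b.com -> 10.0.0.3 (expiry=15+4=19). clock=15
Op 11: tick 6 -> clock=21. purged={a.com,b.com}
Op 12: tick 6 -> clock=27.
Op 13: insert b.com -> 10.0.0.2 (expiry=27+1=28). clock=27
Op 14: insert a.com -> 10.0.0.3 (expiry=27+1=28). clock=27
Op 15: insert a.com -> 10.0.0.1 (expiry=27+4=31). clock=27
Op 16: tick 7 -> clock=34. purged={a.com,b.com}
Op 17: insert a.com -> 10.0.0.2 (expiry=34+2=36). clock=34
Op 18: insert b.com -> 10.0.0.1 (expiry=34+8=42). clock=34
Op 19: tick 5 -> clock=39. purged={a.com}
Op 20: tick 7 -> clock=46. purged={b.com}
Op 21: insert b.com -> 10.0.0.2 (expiry=46+3=49). clock=46
Op 22: insert a.com -> 10.0.0.2 (expiry=46+8=54). clock=46
Op 23: insert c.com -> 10.0.0.2 (expiry=46+1=47). clock=46
Op 24: tick 6 -> clock=52. purged={b.com,c.com}
Op 25: insert c.com -> 10.0.0.1 (expiry=52+8=60). clock=52
Op 26: tick 6 -> clock=58. purged={a.com}
Op 27: insert c.com -> 10.0.0.3 (expiry=58+8=66). clock=58
Op 28: tick 1 -> clock=59.
Op 29: insert c.com -> 10.0.0.2 (expiry=59+7=66). clock=59
Op 30: tick 2 -> clock=61.
Final clock = 61
Final cache (unexpired): {c.com} -> size=1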